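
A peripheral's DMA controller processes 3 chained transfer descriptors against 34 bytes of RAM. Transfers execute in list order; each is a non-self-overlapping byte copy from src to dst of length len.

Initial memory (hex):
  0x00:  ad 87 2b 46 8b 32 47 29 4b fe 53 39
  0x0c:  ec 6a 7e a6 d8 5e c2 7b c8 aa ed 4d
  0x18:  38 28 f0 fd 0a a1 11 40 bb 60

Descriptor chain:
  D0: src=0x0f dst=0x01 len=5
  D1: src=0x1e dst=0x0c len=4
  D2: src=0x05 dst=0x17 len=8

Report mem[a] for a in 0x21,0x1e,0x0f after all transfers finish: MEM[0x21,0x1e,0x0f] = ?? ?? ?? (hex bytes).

#0 dst[0x01+5] := {0xa6,0xd8,0x5e,0xc2,0x7b}
#1 dst[0x0c+4] := {0x11,0x40,0xbb,0x60}
#2 dst[0x17+8] := {0x7b,0x47,0x29,0x4b,0xfe,0x53,0x39,0x11}
query mem[0x21]=0x60, mem[0x1e]=0x11, mem[0x0f]=0x60

MEM[0x21,0x1e,0x0f] = 60 11 60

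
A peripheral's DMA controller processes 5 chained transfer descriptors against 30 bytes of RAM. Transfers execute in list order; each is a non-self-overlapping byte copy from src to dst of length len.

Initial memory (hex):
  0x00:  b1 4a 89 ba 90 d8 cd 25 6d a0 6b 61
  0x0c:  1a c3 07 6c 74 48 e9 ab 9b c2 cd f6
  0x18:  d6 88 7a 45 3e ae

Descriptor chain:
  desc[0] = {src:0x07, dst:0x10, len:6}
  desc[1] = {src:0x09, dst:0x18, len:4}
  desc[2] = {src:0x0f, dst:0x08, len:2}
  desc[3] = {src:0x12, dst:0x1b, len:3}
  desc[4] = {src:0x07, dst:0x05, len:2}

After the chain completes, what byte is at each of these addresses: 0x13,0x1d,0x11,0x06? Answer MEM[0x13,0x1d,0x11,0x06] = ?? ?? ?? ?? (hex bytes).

#0 dst[0x10+6] := {0x25,0x6d,0xa0,0x6b,0x61,0x1a}
#1 dst[0x18+4] := {0xa0,0x6b,0x61,0x1a}
#2 dst[0x08+2] := {0x6c,0x25}
#3 dst[0x1b+3] := {0xa0,0x6b,0x61}
#4 dst[0x05+2] := {0x25,0x6c}
query mem[0x13]=0x6b, mem[0x1d]=0x61, mem[0x11]=0x6d, mem[0x06]=0x6c

MEM[0x13,0x1d,0x11,0x06] = 6b 61 6d 6c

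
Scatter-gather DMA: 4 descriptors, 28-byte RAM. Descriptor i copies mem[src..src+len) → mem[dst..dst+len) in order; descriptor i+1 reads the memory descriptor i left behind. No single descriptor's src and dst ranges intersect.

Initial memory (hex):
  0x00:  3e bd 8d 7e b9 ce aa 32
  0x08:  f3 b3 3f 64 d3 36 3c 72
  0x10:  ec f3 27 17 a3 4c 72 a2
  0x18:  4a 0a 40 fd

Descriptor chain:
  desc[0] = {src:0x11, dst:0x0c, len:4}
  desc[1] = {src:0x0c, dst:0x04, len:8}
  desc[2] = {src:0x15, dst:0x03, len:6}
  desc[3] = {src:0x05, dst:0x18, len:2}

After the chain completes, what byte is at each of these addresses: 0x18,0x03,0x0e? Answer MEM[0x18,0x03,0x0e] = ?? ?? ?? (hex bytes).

  after D0: wrote 4B at 0x0c = f32717a3
  after D1: wrote 8B at 0x04 = f32717a3ecf32717
  after D2: wrote 6B at 0x03 = 4c72a24a0a40
  after D3: wrote 2B at 0x18 = a24a
query mem[0x18]=0xa2, mem[0x03]=0x4c, mem[0x0e]=0x17

MEM[0x18,0x03,0x0e] = a2 4c 17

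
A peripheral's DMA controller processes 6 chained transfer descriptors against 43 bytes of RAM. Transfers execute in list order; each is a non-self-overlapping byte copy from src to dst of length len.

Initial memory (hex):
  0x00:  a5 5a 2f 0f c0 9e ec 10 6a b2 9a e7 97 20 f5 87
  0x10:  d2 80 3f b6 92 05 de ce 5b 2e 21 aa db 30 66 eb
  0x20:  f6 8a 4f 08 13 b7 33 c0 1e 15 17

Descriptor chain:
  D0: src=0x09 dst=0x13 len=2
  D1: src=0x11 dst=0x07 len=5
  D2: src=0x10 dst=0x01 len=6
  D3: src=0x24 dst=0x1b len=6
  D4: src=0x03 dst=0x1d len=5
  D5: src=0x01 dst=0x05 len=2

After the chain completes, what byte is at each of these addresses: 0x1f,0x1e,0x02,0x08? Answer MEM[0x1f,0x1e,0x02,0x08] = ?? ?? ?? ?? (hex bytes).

#0 dst[0x13+2] := {0xb2,0x9a}
#1 dst[0x07+5] := {0x80,0x3f,0xb2,0x9a,0x05}
#2 dst[0x01+6] := {0xd2,0x80,0x3f,0xb2,0x9a,0x05}
#3 dst[0x1b+6] := {0x13,0xb7,0x33,0xc0,0x1e,0x15}
#4 dst[0x1d+5] := {0x3f,0xb2,0x9a,0x05,0x80}
#5 dst[0x05+2] := {0xd2,0x80}
query mem[0x1f]=0x9a, mem[0x1e]=0xb2, mem[0x02]=0x80, mem[0x08]=0x3f

MEM[0x1f,0x1e,0x02,0x08] = 9a b2 80 3f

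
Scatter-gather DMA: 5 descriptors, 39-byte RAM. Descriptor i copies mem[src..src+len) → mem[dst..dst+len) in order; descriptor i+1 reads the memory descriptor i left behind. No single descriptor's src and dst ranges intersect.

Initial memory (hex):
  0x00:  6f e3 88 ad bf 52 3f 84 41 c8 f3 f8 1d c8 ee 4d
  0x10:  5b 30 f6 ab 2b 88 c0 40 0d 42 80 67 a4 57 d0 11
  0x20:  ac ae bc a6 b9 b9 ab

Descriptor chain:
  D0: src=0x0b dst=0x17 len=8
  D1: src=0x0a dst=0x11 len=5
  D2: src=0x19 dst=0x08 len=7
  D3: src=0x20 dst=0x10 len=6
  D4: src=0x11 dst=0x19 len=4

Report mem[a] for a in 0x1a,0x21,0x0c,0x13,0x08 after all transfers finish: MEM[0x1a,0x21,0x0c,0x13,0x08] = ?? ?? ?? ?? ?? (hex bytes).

MEM[0x1a,0x21,0x0c,0x13,0x08] = bc ae 30 a6 c8

  after D0: wrote 8B at 0x17 = f81dc8ee4d5b30f6
  after D1: wrote 5B at 0x11 = f3f81dc8ee
  after D2: wrote 7B at 0x08 = c8ee4d5b30f611
  after D3: wrote 6B at 0x10 = acaebca6b9b9
  after D4: wrote 4B at 0x19 = aebca6b9
query mem[0x1a]=0xbc, mem[0x21]=0xae, mem[0x0c]=0x30, mem[0x13]=0xa6, mem[0x08]=0xc8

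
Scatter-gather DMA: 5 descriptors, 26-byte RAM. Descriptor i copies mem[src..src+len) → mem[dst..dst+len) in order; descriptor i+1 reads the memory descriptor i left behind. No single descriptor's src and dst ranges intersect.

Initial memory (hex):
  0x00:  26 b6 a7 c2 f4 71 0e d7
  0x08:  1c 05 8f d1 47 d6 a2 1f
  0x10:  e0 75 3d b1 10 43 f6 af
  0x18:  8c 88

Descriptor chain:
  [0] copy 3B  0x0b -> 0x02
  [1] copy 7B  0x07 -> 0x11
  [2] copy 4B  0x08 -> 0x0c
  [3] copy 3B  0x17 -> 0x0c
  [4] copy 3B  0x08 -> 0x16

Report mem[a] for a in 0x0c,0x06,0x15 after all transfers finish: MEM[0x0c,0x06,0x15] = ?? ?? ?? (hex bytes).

  after D0: wrote 3B at 0x02 = d147d6
  after D1: wrote 7B at 0x11 = d71c058fd147d6
  after D2: wrote 4B at 0x0c = 1c058fd1
  after D3: wrote 3B at 0x0c = d68c88
  after D4: wrote 3B at 0x16 = 1c058f
query mem[0x0c]=0xd6, mem[0x06]=0x0e, mem[0x15]=0xd1

MEM[0x0c,0x06,0x15] = d6 0e d1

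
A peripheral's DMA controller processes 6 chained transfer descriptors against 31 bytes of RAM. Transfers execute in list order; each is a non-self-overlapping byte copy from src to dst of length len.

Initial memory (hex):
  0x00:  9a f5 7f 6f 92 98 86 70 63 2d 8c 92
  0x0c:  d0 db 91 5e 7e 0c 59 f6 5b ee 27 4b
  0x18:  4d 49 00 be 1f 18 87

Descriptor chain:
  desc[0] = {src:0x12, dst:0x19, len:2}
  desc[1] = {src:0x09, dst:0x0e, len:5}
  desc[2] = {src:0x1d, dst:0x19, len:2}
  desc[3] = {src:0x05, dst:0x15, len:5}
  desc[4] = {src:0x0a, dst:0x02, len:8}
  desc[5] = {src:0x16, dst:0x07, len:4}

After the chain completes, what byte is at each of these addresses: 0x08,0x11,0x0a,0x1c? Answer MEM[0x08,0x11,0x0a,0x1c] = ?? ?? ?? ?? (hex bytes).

D0: mem[0x19..0x1a] <- [59 f6]
D1: mem[0x0e..0x12] <- [2d 8c 92 d0 db]
D2: mem[0x19..0x1a] <- [18 87]
D3: mem[0x15..0x19] <- [98 86 70 63 2d]
D4: mem[0x02..0x09] <- [8c 92 d0 db 2d 8c 92 d0]
D5: mem[0x07..0x0a] <- [86 70 63 2d]
query mem[0x08]=0x70, mem[0x11]=0xd0, mem[0x0a]=0x2d, mem[0x1c]=0x1f

MEM[0x08,0x11,0x0a,0x1c] = 70 d0 2d 1f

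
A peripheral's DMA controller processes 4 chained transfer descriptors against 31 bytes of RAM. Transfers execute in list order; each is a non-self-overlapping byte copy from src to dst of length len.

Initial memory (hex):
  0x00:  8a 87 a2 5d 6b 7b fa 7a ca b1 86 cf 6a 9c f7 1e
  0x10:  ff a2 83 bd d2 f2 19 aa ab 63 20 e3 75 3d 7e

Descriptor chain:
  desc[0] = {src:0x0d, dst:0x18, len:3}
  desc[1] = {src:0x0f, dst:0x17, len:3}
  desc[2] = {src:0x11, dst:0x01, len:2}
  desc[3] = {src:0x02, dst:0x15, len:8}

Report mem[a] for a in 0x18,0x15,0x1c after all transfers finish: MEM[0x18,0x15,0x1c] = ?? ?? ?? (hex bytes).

MEM[0x18,0x15,0x1c] = 7b 83 b1

D0: mem[0x18..0x1a] <- [9c f7 1e]
D1: mem[0x17..0x19] <- [1e ff a2]
D2: mem[0x01..0x02] <- [a2 83]
D3: mem[0x15..0x1c] <- [83 5d 6b 7b fa 7a ca b1]
query mem[0x18]=0x7b, mem[0x15]=0x83, mem[0x1c]=0xb1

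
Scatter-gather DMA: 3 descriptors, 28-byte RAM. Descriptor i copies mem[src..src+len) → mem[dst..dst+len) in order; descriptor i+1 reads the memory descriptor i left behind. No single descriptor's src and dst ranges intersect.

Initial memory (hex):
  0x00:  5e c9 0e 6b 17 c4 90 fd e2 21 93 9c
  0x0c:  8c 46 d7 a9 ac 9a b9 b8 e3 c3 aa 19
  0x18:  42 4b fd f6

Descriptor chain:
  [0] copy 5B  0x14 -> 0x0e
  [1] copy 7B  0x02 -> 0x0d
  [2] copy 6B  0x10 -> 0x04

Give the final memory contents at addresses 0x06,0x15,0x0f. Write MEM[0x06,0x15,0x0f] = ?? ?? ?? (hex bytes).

[0] 0x14->0x0e len=5 : e3 c3 aa 19 42
[1] 0x02->0x0d len=7 : 0e 6b 17 c4 90 fd e2
[2] 0x10->0x04 len=6 : c4 90 fd e2 e3 c3
query mem[0x06]=0xfd, mem[0x15]=0xc3, mem[0x0f]=0x17

MEM[0x06,0x15,0x0f] = fd c3 17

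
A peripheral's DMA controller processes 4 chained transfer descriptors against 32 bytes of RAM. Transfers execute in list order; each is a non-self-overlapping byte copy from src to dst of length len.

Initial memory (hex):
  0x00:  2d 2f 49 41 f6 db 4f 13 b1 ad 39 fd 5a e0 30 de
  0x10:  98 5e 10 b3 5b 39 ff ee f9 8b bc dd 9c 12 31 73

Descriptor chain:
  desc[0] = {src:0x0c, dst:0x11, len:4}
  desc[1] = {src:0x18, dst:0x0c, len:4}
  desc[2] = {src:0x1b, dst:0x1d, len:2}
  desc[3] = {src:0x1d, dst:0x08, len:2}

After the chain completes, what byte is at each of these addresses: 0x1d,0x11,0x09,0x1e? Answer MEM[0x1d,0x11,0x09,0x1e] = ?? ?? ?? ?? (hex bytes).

[0] 0x0c->0x11 len=4 : 5a e0 30 de
[1] 0x18->0x0c len=4 : f9 8b bc dd
[2] 0x1b->0x1d len=2 : dd 9c
[3] 0x1d->0x08 len=2 : dd 9c
query mem[0x1d]=0xdd, mem[0x11]=0x5a, mem[0x09]=0x9c, mem[0x1e]=0x9c

MEM[0x1d,0x11,0x09,0x1e] = dd 5a 9c 9c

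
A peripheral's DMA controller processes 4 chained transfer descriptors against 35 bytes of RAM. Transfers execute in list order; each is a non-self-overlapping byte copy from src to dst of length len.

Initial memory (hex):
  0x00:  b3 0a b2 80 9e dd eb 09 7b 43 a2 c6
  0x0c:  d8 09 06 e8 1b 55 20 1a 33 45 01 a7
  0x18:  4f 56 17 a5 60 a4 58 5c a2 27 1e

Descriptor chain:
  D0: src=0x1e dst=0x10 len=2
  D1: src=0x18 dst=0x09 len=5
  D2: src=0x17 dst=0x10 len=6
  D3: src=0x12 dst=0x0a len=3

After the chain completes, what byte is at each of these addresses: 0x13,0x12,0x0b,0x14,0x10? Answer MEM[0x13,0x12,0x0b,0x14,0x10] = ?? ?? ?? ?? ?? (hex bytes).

D0: mem[0x10..0x11] <- [58 5c]
D1: mem[0x09..0x0d] <- [4f 56 17 a5 60]
D2: mem[0x10..0x15] <- [a7 4f 56 17 a5 60]
D3: mem[0x0a..0x0c] <- [56 17 a5]
query mem[0x13]=0x17, mem[0x12]=0x56, mem[0x0b]=0x17, mem[0x14]=0xa5, mem[0x10]=0xa7

MEM[0x13,0x12,0x0b,0x14,0x10] = 17 56 17 a5 a7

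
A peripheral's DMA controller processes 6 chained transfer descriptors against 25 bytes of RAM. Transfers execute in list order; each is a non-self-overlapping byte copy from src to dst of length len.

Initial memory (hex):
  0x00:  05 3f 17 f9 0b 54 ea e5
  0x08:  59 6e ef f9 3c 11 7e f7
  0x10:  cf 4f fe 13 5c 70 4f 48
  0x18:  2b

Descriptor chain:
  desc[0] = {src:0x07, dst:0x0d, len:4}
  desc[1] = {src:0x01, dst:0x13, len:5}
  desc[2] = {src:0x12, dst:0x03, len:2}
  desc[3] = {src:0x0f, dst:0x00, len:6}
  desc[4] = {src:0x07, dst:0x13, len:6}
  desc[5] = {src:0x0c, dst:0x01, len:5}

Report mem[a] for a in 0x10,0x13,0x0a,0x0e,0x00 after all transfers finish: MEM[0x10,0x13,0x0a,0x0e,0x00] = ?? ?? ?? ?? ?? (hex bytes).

  after D0: wrote 4B at 0x0d = e5596eef
  after D1: wrote 5B at 0x13 = 3f17f90b54
  after D2: wrote 2B at 0x03 = fe3f
  after D3: wrote 6B at 0x00 = 6eef4ffe3f17
  after D4: wrote 6B at 0x13 = e5596eeff93c
  after D5: wrote 5B at 0x01 = 3ce5596eef
query mem[0x10]=0xef, mem[0x13]=0xe5, mem[0x0a]=0xef, mem[0x0e]=0x59, mem[0x00]=0x6e

MEM[0x10,0x13,0x0a,0x0e,0x00] = ef e5 ef 59 6e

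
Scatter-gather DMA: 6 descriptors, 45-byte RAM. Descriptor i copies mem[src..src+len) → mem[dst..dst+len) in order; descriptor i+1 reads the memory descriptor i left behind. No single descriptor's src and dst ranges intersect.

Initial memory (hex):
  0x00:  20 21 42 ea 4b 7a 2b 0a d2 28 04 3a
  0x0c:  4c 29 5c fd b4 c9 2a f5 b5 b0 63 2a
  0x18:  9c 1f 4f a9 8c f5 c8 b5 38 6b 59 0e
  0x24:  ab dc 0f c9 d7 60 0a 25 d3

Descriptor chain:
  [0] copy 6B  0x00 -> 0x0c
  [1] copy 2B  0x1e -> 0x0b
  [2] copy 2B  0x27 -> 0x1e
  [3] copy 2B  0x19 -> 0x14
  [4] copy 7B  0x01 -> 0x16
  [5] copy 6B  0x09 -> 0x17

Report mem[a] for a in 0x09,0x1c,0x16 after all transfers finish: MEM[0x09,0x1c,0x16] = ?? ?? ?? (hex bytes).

MEM[0x09,0x1c,0x16] = 28 42 21

  after D0: wrote 6B at 0x0c = 202142ea4b7a
  after D1: wrote 2B at 0x0b = c8b5
  after D2: wrote 2B at 0x1e = c9d7
  after D3: wrote 2B at 0x14 = 1f4f
  after D4: wrote 7B at 0x16 = 2142ea4b7a2b0a
  after D5: wrote 6B at 0x17 = 2804c8b52142
query mem[0x09]=0x28, mem[0x1c]=0x42, mem[0x16]=0x21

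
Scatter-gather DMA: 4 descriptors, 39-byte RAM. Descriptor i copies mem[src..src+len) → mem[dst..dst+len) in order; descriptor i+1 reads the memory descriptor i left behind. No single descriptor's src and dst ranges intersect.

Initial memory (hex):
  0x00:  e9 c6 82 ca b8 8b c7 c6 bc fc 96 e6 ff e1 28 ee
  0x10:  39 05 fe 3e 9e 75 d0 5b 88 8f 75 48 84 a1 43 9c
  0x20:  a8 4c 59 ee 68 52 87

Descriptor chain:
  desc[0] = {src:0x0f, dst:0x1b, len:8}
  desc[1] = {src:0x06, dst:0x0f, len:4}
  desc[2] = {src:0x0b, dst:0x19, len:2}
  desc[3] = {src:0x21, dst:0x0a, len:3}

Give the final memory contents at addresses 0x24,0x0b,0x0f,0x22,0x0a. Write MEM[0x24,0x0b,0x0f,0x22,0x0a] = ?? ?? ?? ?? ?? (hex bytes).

MEM[0x24,0x0b,0x0f,0x22,0x0a] = 68 d0 c7 d0 75

#0 dst[0x1b+8] := {0xee,0x39,0x05,0xfe,0x3e,0x9e,0x75,0xd0}
#1 dst[0x0f+4] := {0xc7,0xc6,0xbc,0xfc}
#2 dst[0x19+2] := {0xe6,0xff}
#3 dst[0x0a+3] := {0x75,0xd0,0xee}
query mem[0x24]=0x68, mem[0x0b]=0xd0, mem[0x0f]=0xc7, mem[0x22]=0xd0, mem[0x0a]=0x75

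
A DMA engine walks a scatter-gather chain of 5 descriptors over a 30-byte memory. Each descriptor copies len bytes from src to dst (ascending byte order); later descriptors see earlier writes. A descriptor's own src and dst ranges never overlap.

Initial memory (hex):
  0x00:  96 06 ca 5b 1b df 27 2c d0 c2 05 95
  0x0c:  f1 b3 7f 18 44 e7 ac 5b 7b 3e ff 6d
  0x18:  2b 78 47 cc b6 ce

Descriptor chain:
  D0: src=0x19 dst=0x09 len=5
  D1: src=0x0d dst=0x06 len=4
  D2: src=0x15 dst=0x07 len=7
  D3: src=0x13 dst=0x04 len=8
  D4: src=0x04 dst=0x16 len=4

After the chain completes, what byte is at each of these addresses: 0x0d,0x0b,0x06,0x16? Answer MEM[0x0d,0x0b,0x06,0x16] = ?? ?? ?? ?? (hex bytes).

  after D0: wrote 5B at 0x09 = 7847ccb6ce
  after D1: wrote 4B at 0x06 = ce7f1844
  after D2: wrote 7B at 0x07 = 3eff6d2b7847cc
  after D3: wrote 8B at 0x04 = 5b7b3eff6d2b7847
  after D4: wrote 4B at 0x16 = 5b7b3eff
query mem[0x0d]=0xcc, mem[0x0b]=0x47, mem[0x06]=0x3e, mem[0x16]=0x5b

MEM[0x0d,0x0b,0x06,0x16] = cc 47 3e 5b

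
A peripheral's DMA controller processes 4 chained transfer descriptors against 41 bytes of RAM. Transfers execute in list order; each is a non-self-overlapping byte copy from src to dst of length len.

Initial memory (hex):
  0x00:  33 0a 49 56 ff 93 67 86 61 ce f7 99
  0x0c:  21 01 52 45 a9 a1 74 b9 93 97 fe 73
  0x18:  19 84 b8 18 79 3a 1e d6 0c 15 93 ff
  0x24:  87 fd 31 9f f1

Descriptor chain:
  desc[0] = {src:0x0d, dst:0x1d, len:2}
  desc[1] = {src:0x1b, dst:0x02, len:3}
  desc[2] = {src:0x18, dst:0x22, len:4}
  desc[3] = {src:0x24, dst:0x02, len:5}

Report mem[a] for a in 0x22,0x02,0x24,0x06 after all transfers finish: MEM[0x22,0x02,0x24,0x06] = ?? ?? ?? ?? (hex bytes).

MEM[0x22,0x02,0x24,0x06] = 19 b8 b8 f1

#0 dst[0x1d+2] := {0x01,0x52}
#1 dst[0x02+3] := {0x18,0x79,0x01}
#2 dst[0x22+4] := {0x19,0x84,0xb8,0x18}
#3 dst[0x02+5] := {0xb8,0x18,0x31,0x9f,0xf1}
query mem[0x22]=0x19, mem[0x02]=0xb8, mem[0x24]=0xb8, mem[0x06]=0xf1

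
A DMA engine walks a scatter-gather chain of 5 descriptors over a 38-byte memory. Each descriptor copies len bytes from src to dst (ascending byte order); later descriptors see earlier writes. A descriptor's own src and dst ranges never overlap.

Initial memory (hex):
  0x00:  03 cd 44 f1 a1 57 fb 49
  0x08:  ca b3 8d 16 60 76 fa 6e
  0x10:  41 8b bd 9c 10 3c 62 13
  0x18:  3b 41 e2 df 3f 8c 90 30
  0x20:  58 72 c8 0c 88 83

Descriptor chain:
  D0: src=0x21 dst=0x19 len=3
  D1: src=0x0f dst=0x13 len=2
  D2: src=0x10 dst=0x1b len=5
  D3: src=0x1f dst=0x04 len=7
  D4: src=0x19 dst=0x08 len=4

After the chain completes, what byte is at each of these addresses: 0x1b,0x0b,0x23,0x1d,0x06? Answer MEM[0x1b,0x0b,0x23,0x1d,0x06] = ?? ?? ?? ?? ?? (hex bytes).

MEM[0x1b,0x0b,0x23,0x1d,0x06] = 41 8b 0c bd 72

D0: mem[0x19..0x1b] <- [72 c8 0c]
D1: mem[0x13..0x14] <- [6e 41]
D2: mem[0x1b..0x1f] <- [41 8b bd 6e 41]
D3: mem[0x04..0x0a] <- [41 58 72 c8 0c 88 83]
D4: mem[0x08..0x0b] <- [72 c8 41 8b]
query mem[0x1b]=0x41, mem[0x0b]=0x8b, mem[0x23]=0x0c, mem[0x1d]=0xbd, mem[0x06]=0x72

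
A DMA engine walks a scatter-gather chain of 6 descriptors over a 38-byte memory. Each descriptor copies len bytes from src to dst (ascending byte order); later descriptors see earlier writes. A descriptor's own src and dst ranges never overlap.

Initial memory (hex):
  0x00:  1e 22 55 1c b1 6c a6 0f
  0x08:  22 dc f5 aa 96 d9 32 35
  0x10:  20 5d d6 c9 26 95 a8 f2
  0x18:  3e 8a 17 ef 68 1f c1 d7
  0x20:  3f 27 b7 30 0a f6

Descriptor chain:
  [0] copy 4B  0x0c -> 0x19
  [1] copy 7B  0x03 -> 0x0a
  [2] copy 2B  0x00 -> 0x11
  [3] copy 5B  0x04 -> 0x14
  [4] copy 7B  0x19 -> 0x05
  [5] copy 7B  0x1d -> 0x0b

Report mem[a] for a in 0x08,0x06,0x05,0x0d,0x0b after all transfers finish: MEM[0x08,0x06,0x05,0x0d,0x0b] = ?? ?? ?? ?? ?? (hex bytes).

MEM[0x08,0x06,0x05,0x0d,0x0b] = 35 d9 96 d7 1f

#0 dst[0x19+4] := {0x96,0xd9,0x32,0x35}
#1 dst[0x0a+7] := {0x1c,0xb1,0x6c,0xa6,0x0f,0x22,0xdc}
#2 dst[0x11+2] := {0x1e,0x22}
#3 dst[0x14+5] := {0xb1,0x6c,0xa6,0x0f,0x22}
#4 dst[0x05+7] := {0x96,0xd9,0x32,0x35,0x1f,0xc1,0xd7}
#5 dst[0x0b+7] := {0x1f,0xc1,0xd7,0x3f,0x27,0xb7,0x30}
query mem[0x08]=0x35, mem[0x06]=0xd9, mem[0x05]=0x96, mem[0x0d]=0xd7, mem[0x0b]=0x1f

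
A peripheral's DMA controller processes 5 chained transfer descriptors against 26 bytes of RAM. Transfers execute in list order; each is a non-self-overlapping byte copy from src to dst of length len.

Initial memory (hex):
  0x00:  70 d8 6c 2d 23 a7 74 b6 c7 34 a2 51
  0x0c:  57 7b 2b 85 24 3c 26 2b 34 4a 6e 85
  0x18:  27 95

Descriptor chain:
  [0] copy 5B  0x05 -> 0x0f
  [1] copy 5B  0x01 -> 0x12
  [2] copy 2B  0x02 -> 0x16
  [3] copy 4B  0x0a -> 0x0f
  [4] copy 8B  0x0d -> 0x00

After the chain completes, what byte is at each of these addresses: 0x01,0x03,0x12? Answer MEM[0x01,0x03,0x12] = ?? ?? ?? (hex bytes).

MEM[0x01,0x03,0x12] = 2b 51 7b

#0 dst[0x0f+5] := {0xa7,0x74,0xb6,0xc7,0x34}
#1 dst[0x12+5] := {0xd8,0x6c,0x2d,0x23,0xa7}
#2 dst[0x16+2] := {0x6c,0x2d}
#3 dst[0x0f+4] := {0xa2,0x51,0x57,0x7b}
#4 dst[0x00+8] := {0x7b,0x2b,0xa2,0x51,0x57,0x7b,0x6c,0x2d}
query mem[0x01]=0x2b, mem[0x03]=0x51, mem[0x12]=0x7b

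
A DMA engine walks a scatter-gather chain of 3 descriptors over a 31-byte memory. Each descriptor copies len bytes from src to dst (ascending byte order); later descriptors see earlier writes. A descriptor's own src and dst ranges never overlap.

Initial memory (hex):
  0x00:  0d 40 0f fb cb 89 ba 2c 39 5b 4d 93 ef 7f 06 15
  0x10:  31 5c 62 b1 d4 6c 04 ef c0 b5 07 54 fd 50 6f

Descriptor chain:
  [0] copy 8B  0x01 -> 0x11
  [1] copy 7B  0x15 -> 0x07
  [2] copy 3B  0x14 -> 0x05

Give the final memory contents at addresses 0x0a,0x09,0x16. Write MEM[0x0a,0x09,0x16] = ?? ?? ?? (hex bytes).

MEM[0x0a,0x09,0x16] = 39 2c ba

D0: mem[0x11..0x18] <- [40 0f fb cb 89 ba 2c 39]
D1: mem[0x07..0x0d] <- [89 ba 2c 39 b5 07 54]
D2: mem[0x05..0x07] <- [cb 89 ba]
query mem[0x0a]=0x39, mem[0x09]=0x2c, mem[0x16]=0xba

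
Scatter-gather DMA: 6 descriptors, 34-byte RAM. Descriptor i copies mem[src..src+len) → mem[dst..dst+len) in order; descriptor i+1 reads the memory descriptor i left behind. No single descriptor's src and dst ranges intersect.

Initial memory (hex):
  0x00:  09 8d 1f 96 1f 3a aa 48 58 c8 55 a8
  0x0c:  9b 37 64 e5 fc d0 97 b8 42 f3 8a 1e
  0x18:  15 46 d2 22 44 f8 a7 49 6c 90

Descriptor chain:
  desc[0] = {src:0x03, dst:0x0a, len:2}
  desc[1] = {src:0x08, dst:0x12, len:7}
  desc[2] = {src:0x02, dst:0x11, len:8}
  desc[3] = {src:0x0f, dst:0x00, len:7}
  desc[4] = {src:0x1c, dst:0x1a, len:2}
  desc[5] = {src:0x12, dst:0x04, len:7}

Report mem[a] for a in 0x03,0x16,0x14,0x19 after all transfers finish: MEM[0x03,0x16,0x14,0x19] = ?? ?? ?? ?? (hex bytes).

MEM[0x03,0x16,0x14,0x19] = 96 48 3a 46

D0: mem[0x0a..0x0b] <- [96 1f]
D1: mem[0x12..0x18] <- [58 c8 96 1f 9b 37 64]
D2: mem[0x11..0x18] <- [1f 96 1f 3a aa 48 58 c8]
D3: mem[0x00..0x06] <- [e5 fc 1f 96 1f 3a aa]
D4: mem[0x1a..0x1b] <- [44 f8]
D5: mem[0x04..0x0a] <- [96 1f 3a aa 48 58 c8]
query mem[0x03]=0x96, mem[0x16]=0x48, mem[0x14]=0x3a, mem[0x19]=0x46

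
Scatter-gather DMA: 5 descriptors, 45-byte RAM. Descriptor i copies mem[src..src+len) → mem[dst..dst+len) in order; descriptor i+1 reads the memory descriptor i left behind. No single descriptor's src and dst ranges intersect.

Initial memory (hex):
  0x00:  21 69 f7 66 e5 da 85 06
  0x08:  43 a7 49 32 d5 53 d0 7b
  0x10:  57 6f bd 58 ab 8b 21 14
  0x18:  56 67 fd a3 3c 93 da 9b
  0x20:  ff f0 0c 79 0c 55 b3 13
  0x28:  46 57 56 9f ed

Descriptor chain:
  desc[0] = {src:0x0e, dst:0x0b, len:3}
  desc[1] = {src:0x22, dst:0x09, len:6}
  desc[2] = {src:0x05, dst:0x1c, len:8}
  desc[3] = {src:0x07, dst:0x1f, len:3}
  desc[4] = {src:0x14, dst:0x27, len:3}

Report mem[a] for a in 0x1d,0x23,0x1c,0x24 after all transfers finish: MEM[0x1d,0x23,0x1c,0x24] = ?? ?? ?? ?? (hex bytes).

D0: mem[0x0b..0x0d] <- [d0 7b 57]
D1: mem[0x09..0x0e] <- [0c 79 0c 55 b3 13]
D2: mem[0x1c..0x23] <- [da 85 06 43 0c 79 0c 55]
D3: mem[0x1f..0x21] <- [06 43 0c]
D4: mem[0x27..0x29] <- [ab 8b 21]
query mem[0x1d]=0x85, mem[0x23]=0x55, mem[0x1c]=0xda, mem[0x24]=0x0c

MEM[0x1d,0x23,0x1c,0x24] = 85 55 da 0c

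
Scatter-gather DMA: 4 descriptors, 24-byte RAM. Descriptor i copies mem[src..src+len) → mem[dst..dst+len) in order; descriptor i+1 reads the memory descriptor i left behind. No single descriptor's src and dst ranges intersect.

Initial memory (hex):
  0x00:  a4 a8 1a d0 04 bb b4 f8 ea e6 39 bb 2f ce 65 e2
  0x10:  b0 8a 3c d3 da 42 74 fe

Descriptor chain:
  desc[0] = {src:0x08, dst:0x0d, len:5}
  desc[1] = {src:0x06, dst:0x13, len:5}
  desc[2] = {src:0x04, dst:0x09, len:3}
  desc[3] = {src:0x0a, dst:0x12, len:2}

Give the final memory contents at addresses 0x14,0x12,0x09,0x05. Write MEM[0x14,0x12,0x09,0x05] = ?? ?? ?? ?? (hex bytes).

  after D0: wrote 5B at 0x0d = eae639bb2f
  after D1: wrote 5B at 0x13 = b4f8eae639
  after D2: wrote 3B at 0x09 = 04bbb4
  after D3: wrote 2B at 0x12 = bbb4
query mem[0x14]=0xf8, mem[0x12]=0xbb, mem[0x09]=0x04, mem[0x05]=0xbb

MEM[0x14,0x12,0x09,0x05] = f8 bb 04 bb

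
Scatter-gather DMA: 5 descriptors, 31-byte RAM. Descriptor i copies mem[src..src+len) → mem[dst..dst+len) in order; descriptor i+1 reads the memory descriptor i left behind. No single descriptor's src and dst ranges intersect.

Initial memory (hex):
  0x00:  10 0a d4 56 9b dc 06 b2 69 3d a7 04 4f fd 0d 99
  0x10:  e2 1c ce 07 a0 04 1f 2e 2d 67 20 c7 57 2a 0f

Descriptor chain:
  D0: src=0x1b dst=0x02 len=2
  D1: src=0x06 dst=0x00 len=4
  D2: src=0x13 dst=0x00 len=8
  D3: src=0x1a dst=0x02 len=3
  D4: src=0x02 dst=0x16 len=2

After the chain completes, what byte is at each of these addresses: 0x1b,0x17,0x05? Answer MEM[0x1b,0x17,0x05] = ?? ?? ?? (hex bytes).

#0 dst[0x02+2] := {0xc7,0x57}
#1 dst[0x00+4] := {0x06,0xb2,0x69,0x3d}
#2 dst[0x00+8] := {0x07,0xa0,0x04,0x1f,0x2e,0x2d,0x67,0x20}
#3 dst[0x02+3] := {0x20,0xc7,0x57}
#4 dst[0x16+2] := {0x20,0xc7}
query mem[0x1b]=0xc7, mem[0x17]=0xc7, mem[0x05]=0x2d

MEM[0x1b,0x17,0x05] = c7 c7 2d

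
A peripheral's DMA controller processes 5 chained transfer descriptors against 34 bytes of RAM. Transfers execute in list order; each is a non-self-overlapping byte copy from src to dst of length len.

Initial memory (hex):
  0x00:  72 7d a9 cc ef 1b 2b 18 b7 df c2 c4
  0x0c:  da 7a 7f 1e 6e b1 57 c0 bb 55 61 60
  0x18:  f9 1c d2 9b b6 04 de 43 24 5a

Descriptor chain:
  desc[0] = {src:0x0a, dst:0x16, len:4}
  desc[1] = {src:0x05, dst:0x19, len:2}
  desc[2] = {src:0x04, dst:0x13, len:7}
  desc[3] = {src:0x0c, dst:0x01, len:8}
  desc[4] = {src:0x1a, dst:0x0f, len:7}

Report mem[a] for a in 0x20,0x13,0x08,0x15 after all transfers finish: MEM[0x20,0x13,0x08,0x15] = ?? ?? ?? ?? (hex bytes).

[0] 0x0a->0x16 len=4 : c2 c4 da 7a
[1] 0x05->0x19 len=2 : 1b 2b
[2] 0x04->0x13 len=7 : ef 1b 2b 18 b7 df c2
[3] 0x0c->0x01 len=8 : da 7a 7f 1e 6e b1 57 ef
[4] 0x1a->0x0f len=7 : 2b 9b b6 04 de 43 24
query mem[0x20]=0x24, mem[0x13]=0xde, mem[0x08]=0xef, mem[0x15]=0x24

MEM[0x20,0x13,0x08,0x15] = 24 de ef 24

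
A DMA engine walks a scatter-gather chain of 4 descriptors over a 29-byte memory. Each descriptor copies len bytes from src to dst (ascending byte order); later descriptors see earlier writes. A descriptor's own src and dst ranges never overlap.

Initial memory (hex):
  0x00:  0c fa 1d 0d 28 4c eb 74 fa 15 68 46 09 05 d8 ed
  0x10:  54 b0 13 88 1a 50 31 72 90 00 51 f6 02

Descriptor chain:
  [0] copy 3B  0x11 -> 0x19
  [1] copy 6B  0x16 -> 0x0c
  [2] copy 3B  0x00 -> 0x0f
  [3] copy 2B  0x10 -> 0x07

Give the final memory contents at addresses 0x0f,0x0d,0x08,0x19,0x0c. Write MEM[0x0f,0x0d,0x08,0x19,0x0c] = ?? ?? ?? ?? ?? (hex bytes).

#0 dst[0x19+3] := {0xb0,0x13,0x88}
#1 dst[0x0c+6] := {0x31,0x72,0x90,0xb0,0x13,0x88}
#2 dst[0x0f+3] := {0x0c,0xfa,0x1d}
#3 dst[0x07+2] := {0xfa,0x1d}
query mem[0x0f]=0x0c, mem[0x0d]=0x72, mem[0x08]=0x1d, mem[0x19]=0xb0, mem[0x0c]=0x31

MEM[0x0f,0x0d,0x08,0x19,0x0c] = 0c 72 1d b0 31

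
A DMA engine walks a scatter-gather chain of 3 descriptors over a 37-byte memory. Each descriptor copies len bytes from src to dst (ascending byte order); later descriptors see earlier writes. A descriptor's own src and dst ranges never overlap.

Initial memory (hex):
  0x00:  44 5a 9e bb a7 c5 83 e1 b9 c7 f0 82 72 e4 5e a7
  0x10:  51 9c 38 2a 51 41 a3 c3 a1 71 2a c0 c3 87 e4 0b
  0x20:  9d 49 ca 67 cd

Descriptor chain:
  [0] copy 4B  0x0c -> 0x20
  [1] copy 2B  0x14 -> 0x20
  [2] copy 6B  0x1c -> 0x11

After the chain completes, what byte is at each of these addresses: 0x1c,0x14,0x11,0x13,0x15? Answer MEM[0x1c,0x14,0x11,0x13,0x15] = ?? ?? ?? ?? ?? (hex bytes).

D0: mem[0x20..0x23] <- [72 e4 5e a7]
D1: mem[0x20..0x21] <- [51 41]
D2: mem[0x11..0x16] <- [c3 87 e4 0b 51 41]
query mem[0x1c]=0xc3, mem[0x14]=0x0b, mem[0x11]=0xc3, mem[0x13]=0xe4, mem[0x15]=0x51

MEM[0x1c,0x14,0x11,0x13,0x15] = c3 0b c3 e4 51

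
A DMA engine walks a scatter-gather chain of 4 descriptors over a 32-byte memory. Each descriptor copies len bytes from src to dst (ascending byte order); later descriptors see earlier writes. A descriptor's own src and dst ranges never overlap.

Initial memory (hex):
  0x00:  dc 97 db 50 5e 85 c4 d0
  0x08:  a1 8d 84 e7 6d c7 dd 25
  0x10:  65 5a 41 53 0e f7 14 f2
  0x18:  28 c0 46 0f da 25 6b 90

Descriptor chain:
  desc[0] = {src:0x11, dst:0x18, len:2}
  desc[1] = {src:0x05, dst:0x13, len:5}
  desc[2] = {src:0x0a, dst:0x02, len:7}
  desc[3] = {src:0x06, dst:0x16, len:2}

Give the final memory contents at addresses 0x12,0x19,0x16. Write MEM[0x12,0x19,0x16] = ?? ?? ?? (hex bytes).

D0: mem[0x18..0x19] <- [5a 41]
D1: mem[0x13..0x17] <- [85 c4 d0 a1 8d]
D2: mem[0x02..0x08] <- [84 e7 6d c7 dd 25 65]
D3: mem[0x16..0x17] <- [dd 25]
query mem[0x12]=0x41, mem[0x19]=0x41, mem[0x16]=0xdd

MEM[0x12,0x19,0x16] = 41 41 dd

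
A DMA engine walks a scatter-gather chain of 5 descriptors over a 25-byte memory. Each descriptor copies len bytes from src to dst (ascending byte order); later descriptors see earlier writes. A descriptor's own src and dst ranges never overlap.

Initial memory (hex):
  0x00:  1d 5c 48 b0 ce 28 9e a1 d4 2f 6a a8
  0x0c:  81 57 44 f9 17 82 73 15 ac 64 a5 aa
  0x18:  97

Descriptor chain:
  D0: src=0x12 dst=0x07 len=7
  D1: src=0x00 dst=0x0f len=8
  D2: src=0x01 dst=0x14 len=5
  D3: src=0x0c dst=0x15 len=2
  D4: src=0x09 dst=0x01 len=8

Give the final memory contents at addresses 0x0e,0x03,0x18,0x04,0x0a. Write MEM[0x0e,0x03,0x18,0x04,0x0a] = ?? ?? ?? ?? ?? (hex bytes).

MEM[0x0e,0x03,0x18,0x04,0x0a] = 44 a5 28 aa 64

  after D0: wrote 7B at 0x07 = 7315ac64a5aa97
  after D1: wrote 8B at 0x0f = 1d5c48b0ce289e73
  after D2: wrote 5B at 0x14 = 5c48b0ce28
  after D3: wrote 2B at 0x15 = aa97
  after D4: wrote 8B at 0x01 = ac64a5aa97441d5c
query mem[0x0e]=0x44, mem[0x03]=0xa5, mem[0x18]=0x28, mem[0x04]=0xaa, mem[0x0a]=0x64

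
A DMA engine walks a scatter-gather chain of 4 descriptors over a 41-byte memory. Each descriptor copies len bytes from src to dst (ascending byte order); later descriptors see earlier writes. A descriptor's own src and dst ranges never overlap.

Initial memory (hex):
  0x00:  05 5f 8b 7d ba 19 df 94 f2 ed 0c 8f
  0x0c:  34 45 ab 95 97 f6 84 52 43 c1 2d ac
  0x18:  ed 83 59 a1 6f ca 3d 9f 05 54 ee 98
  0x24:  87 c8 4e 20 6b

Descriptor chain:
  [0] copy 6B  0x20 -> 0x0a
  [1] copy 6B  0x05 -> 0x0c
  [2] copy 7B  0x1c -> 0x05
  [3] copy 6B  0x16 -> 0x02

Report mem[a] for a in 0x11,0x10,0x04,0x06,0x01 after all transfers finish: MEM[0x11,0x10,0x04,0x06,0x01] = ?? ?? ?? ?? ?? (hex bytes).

#0 dst[0x0a+6] := {0x05,0x54,0xee,0x98,0x87,0xc8}
#1 dst[0x0c+6] := {0x19,0xdf,0x94,0xf2,0xed,0x05}
#2 dst[0x05+7] := {0x6f,0xca,0x3d,0x9f,0x05,0x54,0xee}
#3 dst[0x02+6] := {0x2d,0xac,0xed,0x83,0x59,0xa1}
query mem[0x11]=0x05, mem[0x10]=0xed, mem[0x04]=0xed, mem[0x06]=0x59, mem[0x01]=0x5f

MEM[0x11,0x10,0x04,0x06,0x01] = 05 ed ed 59 5f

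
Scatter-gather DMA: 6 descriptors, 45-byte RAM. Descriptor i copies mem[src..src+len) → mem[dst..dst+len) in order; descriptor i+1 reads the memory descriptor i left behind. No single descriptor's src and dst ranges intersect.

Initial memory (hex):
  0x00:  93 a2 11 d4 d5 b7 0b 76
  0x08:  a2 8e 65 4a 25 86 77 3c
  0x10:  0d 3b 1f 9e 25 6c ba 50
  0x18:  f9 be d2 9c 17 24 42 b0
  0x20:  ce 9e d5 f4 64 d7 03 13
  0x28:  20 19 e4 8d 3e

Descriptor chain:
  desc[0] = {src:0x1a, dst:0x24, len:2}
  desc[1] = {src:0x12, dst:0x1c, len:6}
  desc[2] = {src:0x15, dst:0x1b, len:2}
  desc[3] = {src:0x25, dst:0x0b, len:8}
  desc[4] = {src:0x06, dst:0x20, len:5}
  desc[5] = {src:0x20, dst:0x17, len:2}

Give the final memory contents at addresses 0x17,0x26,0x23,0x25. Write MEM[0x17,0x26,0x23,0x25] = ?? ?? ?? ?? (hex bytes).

[0] 0x1a->0x24 len=2 : d2 9c
[1] 0x12->0x1c len=6 : 1f 9e 25 6c ba 50
[2] 0x15->0x1b len=2 : 6c ba
[3] 0x25->0x0b len=8 : 9c 03 13 20 19 e4 8d 3e
[4] 0x06->0x20 len=5 : 0b 76 a2 8e 65
[5] 0x20->0x17 len=2 : 0b 76
query mem[0x17]=0x0b, mem[0x26]=0x03, mem[0x23]=0x8e, mem[0x25]=0x9c

MEM[0x17,0x26,0x23,0x25] = 0b 03 8e 9c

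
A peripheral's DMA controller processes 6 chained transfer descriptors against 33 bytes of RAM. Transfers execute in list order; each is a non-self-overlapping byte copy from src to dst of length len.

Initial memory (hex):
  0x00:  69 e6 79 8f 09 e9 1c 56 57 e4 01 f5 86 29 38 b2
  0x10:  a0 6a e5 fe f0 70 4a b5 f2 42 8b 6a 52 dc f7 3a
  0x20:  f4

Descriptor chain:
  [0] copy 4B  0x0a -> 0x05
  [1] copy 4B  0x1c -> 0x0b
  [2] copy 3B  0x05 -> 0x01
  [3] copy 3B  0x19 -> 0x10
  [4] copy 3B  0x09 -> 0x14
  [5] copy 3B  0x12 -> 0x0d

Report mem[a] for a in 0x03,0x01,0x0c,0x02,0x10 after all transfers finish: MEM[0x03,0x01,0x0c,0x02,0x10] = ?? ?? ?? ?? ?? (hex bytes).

MEM[0x03,0x01,0x0c,0x02,0x10] = 86 01 dc f5 42

D0: mem[0x05..0x08] <- [01 f5 86 29]
D1: mem[0x0b..0x0e] <- [52 dc f7 3a]
D2: mem[0x01..0x03] <- [01 f5 86]
D3: mem[0x10..0x12] <- [42 8b 6a]
D4: mem[0x14..0x16] <- [e4 01 52]
D5: mem[0x0d..0x0f] <- [6a fe e4]
query mem[0x03]=0x86, mem[0x01]=0x01, mem[0x0c]=0xdc, mem[0x02]=0xf5, mem[0x10]=0x42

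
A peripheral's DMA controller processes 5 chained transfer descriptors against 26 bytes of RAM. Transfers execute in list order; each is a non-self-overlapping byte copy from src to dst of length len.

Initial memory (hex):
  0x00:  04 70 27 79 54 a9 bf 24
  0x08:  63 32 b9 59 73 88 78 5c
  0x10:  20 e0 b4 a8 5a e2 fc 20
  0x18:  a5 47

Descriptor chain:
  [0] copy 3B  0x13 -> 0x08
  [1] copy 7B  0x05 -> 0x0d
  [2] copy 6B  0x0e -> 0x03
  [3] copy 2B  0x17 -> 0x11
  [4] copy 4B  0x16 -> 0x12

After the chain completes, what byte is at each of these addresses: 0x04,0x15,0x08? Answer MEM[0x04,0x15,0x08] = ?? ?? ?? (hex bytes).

MEM[0x04,0x15,0x08] = 24 47 59

#0 dst[0x08+3] := {0xa8,0x5a,0xe2}
#1 dst[0x0d+7] := {0xa9,0xbf,0x24,0xa8,0x5a,0xe2,0x59}
#2 dst[0x03+6] := {0xbf,0x24,0xa8,0x5a,0xe2,0x59}
#3 dst[0x11+2] := {0x20,0xa5}
#4 dst[0x12+4] := {0xfc,0x20,0xa5,0x47}
query mem[0x04]=0x24, mem[0x15]=0x47, mem[0x08]=0x59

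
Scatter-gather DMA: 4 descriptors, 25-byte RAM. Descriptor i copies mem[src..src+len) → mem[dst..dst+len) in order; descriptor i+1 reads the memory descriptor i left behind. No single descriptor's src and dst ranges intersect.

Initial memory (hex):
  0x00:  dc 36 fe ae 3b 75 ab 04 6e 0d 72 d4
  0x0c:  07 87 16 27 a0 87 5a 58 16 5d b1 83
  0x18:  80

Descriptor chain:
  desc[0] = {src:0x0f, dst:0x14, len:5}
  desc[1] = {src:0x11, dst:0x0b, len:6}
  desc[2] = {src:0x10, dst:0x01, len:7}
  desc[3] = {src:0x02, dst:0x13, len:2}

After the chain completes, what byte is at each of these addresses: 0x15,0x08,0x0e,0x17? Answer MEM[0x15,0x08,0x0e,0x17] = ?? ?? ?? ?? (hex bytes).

  after D0: wrote 5B at 0x14 = 27a0875a58
  after D1: wrote 6B at 0x0b = 875a5827a087
  after D2: wrote 7B at 0x01 = 87875a5827a087
  after D3: wrote 2B at 0x13 = 875a
query mem[0x15]=0xa0, mem[0x08]=0x6e, mem[0x0e]=0x27, mem[0x17]=0x5a

MEM[0x15,0x08,0x0e,0x17] = a0 6e 27 5a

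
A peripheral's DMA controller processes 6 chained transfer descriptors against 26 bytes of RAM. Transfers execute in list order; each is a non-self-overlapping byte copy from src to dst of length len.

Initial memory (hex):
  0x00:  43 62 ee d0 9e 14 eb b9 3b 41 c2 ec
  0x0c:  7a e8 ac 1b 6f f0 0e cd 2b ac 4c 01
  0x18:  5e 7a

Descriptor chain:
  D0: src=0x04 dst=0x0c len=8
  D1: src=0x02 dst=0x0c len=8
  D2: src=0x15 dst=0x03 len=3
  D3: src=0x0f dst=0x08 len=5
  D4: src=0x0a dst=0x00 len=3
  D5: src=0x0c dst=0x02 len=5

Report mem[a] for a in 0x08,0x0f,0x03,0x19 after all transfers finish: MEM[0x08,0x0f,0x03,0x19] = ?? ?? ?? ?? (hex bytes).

MEM[0x08,0x0f,0x03,0x19] = 14 14 d0 7a

D0: mem[0x0c..0x13] <- [9e 14 eb b9 3b 41 c2 ec]
D1: mem[0x0c..0x13] <- [ee d0 9e 14 eb b9 3b 41]
D2: mem[0x03..0x05] <- [ac 4c 01]
D3: mem[0x08..0x0c] <- [14 eb b9 3b 41]
D4: mem[0x00..0x02] <- [b9 3b 41]
D5: mem[0x02..0x06] <- [41 d0 9e 14 eb]
query mem[0x08]=0x14, mem[0x0f]=0x14, mem[0x03]=0xd0, mem[0x19]=0x7a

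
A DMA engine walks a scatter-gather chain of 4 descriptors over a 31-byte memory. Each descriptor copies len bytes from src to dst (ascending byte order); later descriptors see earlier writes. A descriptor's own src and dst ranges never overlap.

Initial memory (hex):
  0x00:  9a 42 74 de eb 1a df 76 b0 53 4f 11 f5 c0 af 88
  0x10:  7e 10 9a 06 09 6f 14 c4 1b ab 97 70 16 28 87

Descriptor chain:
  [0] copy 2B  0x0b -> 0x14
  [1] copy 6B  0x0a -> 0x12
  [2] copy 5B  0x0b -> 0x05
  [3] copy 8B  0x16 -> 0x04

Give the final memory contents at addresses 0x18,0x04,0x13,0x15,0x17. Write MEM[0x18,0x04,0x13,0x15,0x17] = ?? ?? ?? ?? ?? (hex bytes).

D0: mem[0x14..0x15] <- [11 f5]
D1: mem[0x12..0x17] <- [4f 11 f5 c0 af 88]
D2: mem[0x05..0x09] <- [11 f5 c0 af 88]
D3: mem[0x04..0x0b] <- [af 88 1b ab 97 70 16 28]
query mem[0x18]=0x1b, mem[0x04]=0xaf, mem[0x13]=0x11, mem[0x15]=0xc0, mem[0x17]=0x88

MEM[0x18,0x04,0x13,0x15,0x17] = 1b af 11 c0 88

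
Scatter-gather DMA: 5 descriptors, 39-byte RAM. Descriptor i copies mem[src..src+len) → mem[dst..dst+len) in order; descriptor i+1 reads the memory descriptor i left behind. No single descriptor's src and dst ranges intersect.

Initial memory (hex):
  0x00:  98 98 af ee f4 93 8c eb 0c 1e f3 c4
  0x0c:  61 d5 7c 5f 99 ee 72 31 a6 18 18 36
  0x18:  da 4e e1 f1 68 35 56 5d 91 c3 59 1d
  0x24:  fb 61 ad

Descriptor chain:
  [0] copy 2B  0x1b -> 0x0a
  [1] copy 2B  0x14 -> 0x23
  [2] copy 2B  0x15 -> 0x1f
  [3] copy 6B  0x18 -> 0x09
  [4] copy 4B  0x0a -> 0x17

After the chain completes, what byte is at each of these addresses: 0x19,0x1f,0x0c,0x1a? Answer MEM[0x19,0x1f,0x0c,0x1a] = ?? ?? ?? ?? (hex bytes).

MEM[0x19,0x1f,0x0c,0x1a] = f1 18 f1 68

#0 dst[0x0a+2] := {0xf1,0x68}
#1 dst[0x23+2] := {0xa6,0x18}
#2 dst[0x1f+2] := {0x18,0x18}
#3 dst[0x09+6] := {0xda,0x4e,0xe1,0xf1,0x68,0x35}
#4 dst[0x17+4] := {0x4e,0xe1,0xf1,0x68}
query mem[0x19]=0xf1, mem[0x1f]=0x18, mem[0x0c]=0xf1, mem[0x1a]=0x68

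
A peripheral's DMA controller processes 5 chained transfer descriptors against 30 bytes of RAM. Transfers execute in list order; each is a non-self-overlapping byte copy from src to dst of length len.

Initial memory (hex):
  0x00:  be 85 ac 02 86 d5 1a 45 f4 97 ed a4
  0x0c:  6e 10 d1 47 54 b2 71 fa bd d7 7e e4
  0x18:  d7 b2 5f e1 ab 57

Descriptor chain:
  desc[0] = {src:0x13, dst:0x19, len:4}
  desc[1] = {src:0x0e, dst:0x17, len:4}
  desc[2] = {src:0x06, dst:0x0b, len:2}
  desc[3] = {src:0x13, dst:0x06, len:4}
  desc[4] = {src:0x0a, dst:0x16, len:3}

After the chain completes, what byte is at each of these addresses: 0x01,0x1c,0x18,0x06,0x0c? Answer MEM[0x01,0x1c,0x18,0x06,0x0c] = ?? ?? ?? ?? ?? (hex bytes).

  after D0: wrote 4B at 0x19 = fabdd77e
  after D1: wrote 4B at 0x17 = d14754b2
  after D2: wrote 2B at 0x0b = 1a45
  after D3: wrote 4B at 0x06 = fabdd77e
  after D4: wrote 3B at 0x16 = ed1a45
query mem[0x01]=0x85, mem[0x1c]=0x7e, mem[0x18]=0x45, mem[0x06]=0xfa, mem[0x0c]=0x45

MEM[0x01,0x1c,0x18,0x06,0x0c] = 85 7e 45 fa 45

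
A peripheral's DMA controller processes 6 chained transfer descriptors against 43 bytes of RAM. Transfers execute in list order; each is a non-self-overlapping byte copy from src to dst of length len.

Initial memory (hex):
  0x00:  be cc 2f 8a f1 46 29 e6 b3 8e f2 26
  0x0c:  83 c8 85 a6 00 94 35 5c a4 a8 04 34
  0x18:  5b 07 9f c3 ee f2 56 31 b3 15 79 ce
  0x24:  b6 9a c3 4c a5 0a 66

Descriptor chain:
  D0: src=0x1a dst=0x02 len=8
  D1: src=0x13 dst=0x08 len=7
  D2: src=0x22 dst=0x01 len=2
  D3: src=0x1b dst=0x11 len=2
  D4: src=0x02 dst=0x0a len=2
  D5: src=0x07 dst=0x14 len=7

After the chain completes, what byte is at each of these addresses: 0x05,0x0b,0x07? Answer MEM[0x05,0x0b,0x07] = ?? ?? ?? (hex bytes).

MEM[0x05,0x0b,0x07] = f2 c3 31

#0 dst[0x02+8] := {0x9f,0xc3,0xee,0xf2,0x56,0x31,0xb3,0x15}
#1 dst[0x08+7] := {0x5c,0xa4,0xa8,0x04,0x34,0x5b,0x07}
#2 dst[0x01+2] := {0x79,0xce}
#3 dst[0x11+2] := {0xc3,0xee}
#4 dst[0x0a+2] := {0xce,0xc3}
#5 dst[0x14+7] := {0x31,0x5c,0xa4,0xce,0xc3,0x34,0x5b}
query mem[0x05]=0xf2, mem[0x0b]=0xc3, mem[0x07]=0x31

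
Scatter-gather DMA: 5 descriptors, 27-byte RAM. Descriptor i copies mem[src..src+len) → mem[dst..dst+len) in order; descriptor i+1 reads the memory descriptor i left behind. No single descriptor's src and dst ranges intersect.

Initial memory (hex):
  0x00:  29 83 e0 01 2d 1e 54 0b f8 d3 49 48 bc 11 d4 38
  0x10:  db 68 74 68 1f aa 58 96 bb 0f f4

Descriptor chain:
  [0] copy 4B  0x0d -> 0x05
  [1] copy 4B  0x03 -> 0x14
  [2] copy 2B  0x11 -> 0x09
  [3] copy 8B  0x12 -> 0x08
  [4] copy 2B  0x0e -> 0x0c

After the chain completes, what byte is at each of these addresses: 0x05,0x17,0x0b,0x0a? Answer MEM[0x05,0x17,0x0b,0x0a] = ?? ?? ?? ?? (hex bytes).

MEM[0x05,0x17,0x0b,0x0a] = 11 d4 2d 01

[0] 0x0d->0x05 len=4 : 11 d4 38 db
[1] 0x03->0x14 len=4 : 01 2d 11 d4
[2] 0x11->0x09 len=2 : 68 74
[3] 0x12->0x08 len=8 : 74 68 01 2d 11 d4 bb 0f
[4] 0x0e->0x0c len=2 : bb 0f
query mem[0x05]=0x11, mem[0x17]=0xd4, mem[0x0b]=0x2d, mem[0x0a]=0x01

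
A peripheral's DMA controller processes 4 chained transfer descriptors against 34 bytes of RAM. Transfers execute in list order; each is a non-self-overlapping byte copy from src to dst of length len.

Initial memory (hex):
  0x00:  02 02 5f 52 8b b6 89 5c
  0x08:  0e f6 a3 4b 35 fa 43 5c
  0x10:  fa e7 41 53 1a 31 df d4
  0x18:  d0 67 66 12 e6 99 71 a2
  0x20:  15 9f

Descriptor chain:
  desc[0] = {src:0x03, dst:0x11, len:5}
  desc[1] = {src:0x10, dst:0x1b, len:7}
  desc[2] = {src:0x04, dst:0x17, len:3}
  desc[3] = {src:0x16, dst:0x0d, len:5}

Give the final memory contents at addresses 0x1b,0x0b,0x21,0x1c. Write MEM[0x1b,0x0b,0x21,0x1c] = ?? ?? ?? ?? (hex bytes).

  after D0: wrote 5B at 0x11 = 528bb6895c
  after D1: wrote 7B at 0x1b = fa528bb6895cdf
  after D2: wrote 3B at 0x17 = 8bb689
  after D3: wrote 5B at 0x0d = df8bb68966
query mem[0x1b]=0xfa, mem[0x0b]=0x4b, mem[0x21]=0xdf, mem[0x1c]=0x52

MEM[0x1b,0x0b,0x21,0x1c] = fa 4b df 52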